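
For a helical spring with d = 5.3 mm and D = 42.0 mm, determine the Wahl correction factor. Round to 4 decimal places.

C = D/d = 42.0/5.3 = 7.9245
K_W = (4C−1)/(4C−4) + 0.615/C = 30.698/27.698 + 0.0776 = 1.1859

1.1859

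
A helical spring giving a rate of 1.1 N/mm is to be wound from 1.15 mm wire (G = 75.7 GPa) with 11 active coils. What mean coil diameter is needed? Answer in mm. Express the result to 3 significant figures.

11.1 mm

D = (Gd⁴/(8N_a·k))^(1/3) = (75.7×10³·1.15⁴/(8·11·1.1))^(1/3)
  = (1367.77)^(1/3) = 11.1004 mm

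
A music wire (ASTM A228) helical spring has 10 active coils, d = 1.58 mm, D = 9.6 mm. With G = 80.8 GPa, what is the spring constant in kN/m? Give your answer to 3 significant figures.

k = Gd⁴/(8D³N_a) = (80.8×10³ × 1.58⁴) / (8 × 9.6³ × 10)
  = 503547 / 70778.9 = 7.1144 N/mm

7.11 kN/m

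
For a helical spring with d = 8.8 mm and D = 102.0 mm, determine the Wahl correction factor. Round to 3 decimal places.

C = D/d = 102.0/8.8 = 11.5909
K_W = (4C−1)/(4C−4) + 0.615/C = 45.364/42.364 + 0.0531 = 1.1239

1.124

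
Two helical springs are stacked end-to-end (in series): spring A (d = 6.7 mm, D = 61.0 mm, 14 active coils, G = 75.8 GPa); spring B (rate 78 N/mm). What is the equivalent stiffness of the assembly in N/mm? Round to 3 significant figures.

k_A = Gd⁴/(8D³N_a) = (75.8×10³)(6.7⁴)/(8·61.0³·14) = 6.0084 N/mm
Series: 1/k_eq = 1/6.0084 + 1/78 = 0.17925; k_eq = 5.5787 N/mm

5.58 N/mm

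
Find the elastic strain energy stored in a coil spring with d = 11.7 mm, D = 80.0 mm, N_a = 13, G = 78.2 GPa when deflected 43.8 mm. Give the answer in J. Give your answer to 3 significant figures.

k = Gd⁴/(8D³N_a) = (78.2×10³)(11.7⁴)/(8·80.0³·13) = 27.52 N/mm
U = ½kδ² = 0.5 × 27.52 × 43.8² = 26398 N·mm = 26.398 J

26.4 J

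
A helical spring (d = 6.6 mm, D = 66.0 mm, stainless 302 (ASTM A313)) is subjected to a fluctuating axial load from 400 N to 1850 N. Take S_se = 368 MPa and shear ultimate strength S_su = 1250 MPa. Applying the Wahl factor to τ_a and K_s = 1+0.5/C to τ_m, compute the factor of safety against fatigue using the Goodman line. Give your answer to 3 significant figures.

0.534

C = D/d = 66.0/6.6 = 10.0000; K_W = (4C−1)/(4C−4)+0.615/C = 1.1448; K_s = 1+0.5/C = 1.0500
F_a = (F_max−F_min)/2 = 725 N; F_m = (F_max+F_min)/2 = 1125 N
τ_a = K_W·8F_aD/(πd³) = 1.1448 × 423.83 = 485.21 MPa
τ_m = K_s·8F_mD/(πd³) = 1.0500 × 657.67 = 690.55 MPa
Goodman: 1/n_f = τ_a/S_se + τ_m/S_su = 485.21/368 + 690.55/1250 = 1.31851 + 0.55244 = 1.871
n_f = 1/1.871 = 0.5345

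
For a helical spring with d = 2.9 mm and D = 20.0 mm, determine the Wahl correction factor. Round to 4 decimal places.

C = D/d = 20.0/2.9 = 6.8966
K_W = (4C−1)/(4C−4) + 0.615/C = 26.586/23.586 + 0.0892 = 1.2164

1.2164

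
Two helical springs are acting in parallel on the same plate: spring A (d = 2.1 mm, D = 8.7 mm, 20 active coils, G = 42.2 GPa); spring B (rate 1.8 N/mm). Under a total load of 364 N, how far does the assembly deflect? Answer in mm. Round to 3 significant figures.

38.0 mm

k_A = Gd⁴/(8D³N_a) = (42.2×10³)(2.1⁴)/(8·8.7³·20) = 7.7895 N/mm
Parallel: k_eq = 7.7895 + 1.8 = 9.5895 N/mm
δ = F/k_eq = 364/9.5895 = 37.958 mm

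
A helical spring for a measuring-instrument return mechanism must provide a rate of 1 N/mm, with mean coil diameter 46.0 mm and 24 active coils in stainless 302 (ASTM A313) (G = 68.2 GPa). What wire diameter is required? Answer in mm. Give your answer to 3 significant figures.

d = (8D³N_a·k / G)^(1/4) = (8·46.0³·24·1 / (68.2×10³))^0.25
  = (274.03)^0.25 = 4.0686 mm

4.07 mm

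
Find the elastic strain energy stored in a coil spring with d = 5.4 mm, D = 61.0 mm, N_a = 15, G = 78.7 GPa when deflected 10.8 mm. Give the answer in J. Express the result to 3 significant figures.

0.143 J

k = Gd⁴/(8D³N_a) = (78.7×10³)(5.4⁴)/(8·61.0³·15) = 2.4569 N/mm
U = ½kδ² = 0.5 × 2.4569 × 10.8² = 143.28 N·mm = 0.14328 J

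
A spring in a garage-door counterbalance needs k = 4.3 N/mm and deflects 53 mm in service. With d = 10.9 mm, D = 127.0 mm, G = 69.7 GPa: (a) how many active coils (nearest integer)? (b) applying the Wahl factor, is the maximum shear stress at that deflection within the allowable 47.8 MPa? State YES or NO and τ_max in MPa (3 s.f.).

(a) 14 coils; (b) NO, τ_max = 63.8 MPa

N_a = Gd⁴/(8D³k) = (69.7×10³)(10.9⁴)/(8·127.0³·4.3) = 13.96 → N_a = 14
Actual rate k = Gd⁴/(8D³·14) = 4.2885 N/mm
Working load F = kδ = 4.2885·53 = 227.29 N
C = 127.0/10.9 = 11.6514; K_W = (4C−1)/(4C−4)+0.615/C = 1.1232
τ_max = K_W·8FD/(πd³) = 1.1232·56.761 = 63.754 MPa
τ_max > 47.8 MPa → exceeds allowable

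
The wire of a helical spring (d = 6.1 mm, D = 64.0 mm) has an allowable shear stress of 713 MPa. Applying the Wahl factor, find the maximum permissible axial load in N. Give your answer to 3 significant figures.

C = D/d = 64.0/6.1 = 10.4918
K_W = (4C−1)/(4C−4) + 0.615/C = 40.967/37.967 + 0.0586 = 1.1376
τ_max = K·8FD/(πd³) → F_max = τ_allow·πd³/(8DK)
F_max = 713·π·6.1³/(8·64.0·1.1376) = 5.0843e+05/582.47 = 872.88 N

873 N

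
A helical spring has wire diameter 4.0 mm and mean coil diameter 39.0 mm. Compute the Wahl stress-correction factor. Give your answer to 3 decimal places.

C = D/d = 39.0/4.0 = 9.7500
K_W = (4C−1)/(4C−4) + 0.615/C = 38.000/35.000 + 0.0631 = 1.1488

1.149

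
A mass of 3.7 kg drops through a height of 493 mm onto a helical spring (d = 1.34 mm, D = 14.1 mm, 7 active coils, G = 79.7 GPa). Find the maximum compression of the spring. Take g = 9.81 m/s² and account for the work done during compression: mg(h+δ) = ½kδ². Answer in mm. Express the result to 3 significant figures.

172 mm

k = Gd⁴/(8D³N_a) = (79.7×10³)(1.34⁴)/(8·14.1³·7) = 1.6369 N/mm
W = mg = 3.7 × 9.81 = 36.297 N
½kδ² − Wδ − Wh = 0 → δ = (W + √(W² + 2kWh))/k
δ = (36.297 + √(1317.5 + 58584.1))/1.6369 = (36.297 + 244.75)/1.6369 = 171.69 mm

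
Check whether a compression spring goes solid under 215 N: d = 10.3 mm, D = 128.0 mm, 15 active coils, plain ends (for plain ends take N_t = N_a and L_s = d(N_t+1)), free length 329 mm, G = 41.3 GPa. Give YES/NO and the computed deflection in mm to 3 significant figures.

k = Gd⁴/(8D³N_a) = (41.3×10³)(10.3⁴)/(8·128.0³·15) = 1.8471 N/mm
N_t = 15; L_s = 10.3·16 = 164.8 mm; δ_solid = L₀ − L_s = 329 − 164.8 = 164.2 mm
δ = F/k = 215/1.8471 = 116.4 mm
δ < δ_solid → spring does not go solid

NO, δ = 116 mm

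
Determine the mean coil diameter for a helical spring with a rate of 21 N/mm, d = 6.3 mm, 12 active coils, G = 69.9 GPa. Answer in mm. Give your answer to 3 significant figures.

D = (Gd⁴/(8N_a·k))^(1/3) = (69.9×10³·6.3⁴/(8·12·21))^(1/3)
  = (54619.6)^(1/3) = 37.9417 mm

37.9 mm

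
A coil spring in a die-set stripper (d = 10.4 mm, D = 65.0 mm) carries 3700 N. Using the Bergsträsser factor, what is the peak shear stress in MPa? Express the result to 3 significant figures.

Spring index C = D/d = 65.0/10.4 = 6.2500
K_B = (4C+2)/(4C−3) = 27.000/22.000 = 1.2273
τ₀ = 8FD/(πd³) = 8·3700·65.0/(π·10.4³) = 1.924e+06/3533.9 = 544.45 MPa
τ_max = K·τ₀ = 1.2273 × 544.45 = 668.18 MPa

668 MPa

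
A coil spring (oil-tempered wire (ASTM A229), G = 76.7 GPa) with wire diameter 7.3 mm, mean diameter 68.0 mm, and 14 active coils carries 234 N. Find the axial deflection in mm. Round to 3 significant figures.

37.8 mm

k = Gd⁴/(8D³N_a) = (76.7×10³)(7.3⁴)/(8·68.0³·14) = 6.185 N/mm
δ = F/k = 234 / 6.185 = 37.833 mm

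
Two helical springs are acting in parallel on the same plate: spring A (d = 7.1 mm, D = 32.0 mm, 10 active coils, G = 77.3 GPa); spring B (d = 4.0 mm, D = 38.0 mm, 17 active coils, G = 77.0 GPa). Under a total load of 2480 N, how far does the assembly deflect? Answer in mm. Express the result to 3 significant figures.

k_A = Gd⁴/(8D³N_a) = (77.3×10³)(7.1⁴)/(8·32.0³·10) = 74.933 N/mm
k_B = Gd⁴/(8D³N_a) = (77.0×10³)(4.0⁴)/(8·38.0³·17) = 2.6414 N/mm
Parallel: k_eq = 74.933 + 2.6414 = 77.574 N/mm
δ = F/k_eq = 2480/77.574 = 31.969 mm

32.0 mm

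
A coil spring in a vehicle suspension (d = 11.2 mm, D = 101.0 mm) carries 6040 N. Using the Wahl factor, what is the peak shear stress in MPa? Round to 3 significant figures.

1280 MPa

Spring index C = D/d = 101.0/11.2 = 9.0179
K_W = (4C−1)/(4C−4) + 0.615/C = 35.071/32.071 + 0.0682 = 1.1617
τ₀ = 8FD/(πd³) = 8·6040·101.0/(π·11.2³) = 4.88032e+06/4413.7 = 1105.7 MPa
τ_max = K·τ₀ = 1.1617 × 1105.7 = 1284.6 MPa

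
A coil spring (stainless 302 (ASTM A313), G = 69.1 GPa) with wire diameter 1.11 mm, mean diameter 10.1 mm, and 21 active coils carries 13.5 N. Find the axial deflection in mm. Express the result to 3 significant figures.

22.3 mm

k = Gd⁴/(8D³N_a) = (69.1×10³)(1.11⁴)/(8·10.1³·21) = 0.60603 N/mm
δ = F/k = 13.5 / 0.60603 = 22.276 mm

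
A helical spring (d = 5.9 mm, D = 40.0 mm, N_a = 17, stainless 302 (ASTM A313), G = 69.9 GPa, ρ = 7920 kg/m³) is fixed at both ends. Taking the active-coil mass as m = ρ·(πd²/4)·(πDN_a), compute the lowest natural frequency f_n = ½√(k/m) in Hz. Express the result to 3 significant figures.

k = Gd⁴/(8D³N_a) = (69.9×10³)(5.9⁴)/(8·40.0³·17) = 9.7312 N/mm = 9731.2 N/m
Wire length L = πDN_a = π·40.0·17 = 2136.3 mm
m = ρ·(πd²/4)·L = 7920 × 27.34×10⁻⁶ m² × 2.1363 m = 0.46257 kg
f_n = ½√(k/m) = 0.5·√(9731.2/0.46257) = 0.5·√(21037) = 72.521 Hz

72.5 Hz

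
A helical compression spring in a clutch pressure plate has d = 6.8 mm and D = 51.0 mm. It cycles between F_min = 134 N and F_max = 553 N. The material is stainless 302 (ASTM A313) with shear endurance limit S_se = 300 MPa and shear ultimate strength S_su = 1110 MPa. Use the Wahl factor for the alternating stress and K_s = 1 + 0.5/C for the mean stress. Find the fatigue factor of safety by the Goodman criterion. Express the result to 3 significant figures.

2.08

C = D/d = 51.0/6.8 = 7.5000; K_W = (4C−1)/(4C−4)+0.615/C = 1.1974; K_s = 1+0.5/C = 1.0667
F_a = (F_max−F_min)/2 = 209.5 N; F_m = (F_max+F_min)/2 = 343.5 N
τ_a = K_W·8F_aD/(πd³) = 1.1974 × 86.53 = 103.61 MPa
τ_m = K_s·8F_mD/(πd³) = 1.0667 × 141.88 = 151.33 MPa
Goodman: 1/n_f = τ_a/S_se + τ_m/S_su = 103.61/300 + 151.33/1110 = 0.34537 + 0.13634 = 0.4817
n_f = 1/0.4817 = 2.076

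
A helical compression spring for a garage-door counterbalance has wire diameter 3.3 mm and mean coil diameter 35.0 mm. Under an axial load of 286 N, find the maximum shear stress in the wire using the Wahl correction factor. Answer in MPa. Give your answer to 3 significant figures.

Spring index C = D/d = 35.0/3.3 = 10.6061
K_W = (4C−1)/(4C−4) + 0.615/C = 41.424/38.424 + 0.0580 = 1.1361
τ₀ = 8FD/(πd³) = 8·286·35.0/(π·3.3³) = 80080/112.9 = 709.3 MPa
τ_max = K·τ₀ = 1.1361 × 709.3 = 805.81 MPa

806 MPa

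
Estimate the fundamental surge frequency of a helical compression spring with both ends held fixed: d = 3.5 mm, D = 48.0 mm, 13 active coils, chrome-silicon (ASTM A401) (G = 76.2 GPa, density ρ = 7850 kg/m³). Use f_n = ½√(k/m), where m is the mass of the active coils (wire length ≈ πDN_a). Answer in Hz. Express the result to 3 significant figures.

k = Gd⁴/(8D³N_a) = (76.2×10³)(3.5⁴)/(8·48.0³·13) = 0.99419 N/mm = 994.19 N/m
Wire length L = πDN_a = π·48.0·13 = 1960.4 mm
m = ρ·(πd²/4)·L = 7850 × 9.6211×10⁻⁶ m² × 1.9604 m = 0.14806 kg
f_n = ½√(k/m) = 0.5·√(994.19/0.14806) = 0.5·√(6714.9) = 40.972 Hz

41.0 Hz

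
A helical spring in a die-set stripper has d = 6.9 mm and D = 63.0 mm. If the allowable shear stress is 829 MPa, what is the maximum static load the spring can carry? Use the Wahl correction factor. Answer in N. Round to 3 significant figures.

C = D/d = 63.0/6.9 = 9.1304
K_W = (4C−1)/(4C−4) + 0.615/C = 35.522/32.522 + 0.0674 = 1.1596
τ_max = K·8FD/(πd³) → F_max = τ_allow·πd³/(8DK)
F_max = 829·π·6.9³/(8·63.0·1.1596) = 8.5556e+05/584.44 = 1463.9 N

1460 N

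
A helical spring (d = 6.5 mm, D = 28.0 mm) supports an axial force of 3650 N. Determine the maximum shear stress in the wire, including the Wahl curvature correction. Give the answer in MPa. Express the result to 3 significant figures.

Spring index C = D/d = 28.0/6.5 = 4.3077
K_W = (4C−1)/(4C−4) + 0.615/C = 16.231/13.231 + 0.1428 = 1.3695
τ₀ = 8FD/(πd³) = 8·3650·28.0/(π·6.5³) = 817600/862.76 = 947.66 MPa
τ_max = K·τ₀ = 1.3695 × 947.66 = 1297.8 MPa

1300 MPa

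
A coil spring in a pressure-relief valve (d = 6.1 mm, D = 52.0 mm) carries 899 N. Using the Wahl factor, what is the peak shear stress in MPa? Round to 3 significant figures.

615 MPa

Spring index C = D/d = 52.0/6.1 = 8.5246
K_W = (4C−1)/(4C−4) + 0.615/C = 33.098/30.098 + 0.0721 = 1.1718
τ₀ = 8FD/(πd³) = 8·899·52.0/(π·6.1³) = 373984/713.08 = 524.46 MPa
τ_max = K·τ₀ = 1.1718 × 524.46 = 614.57 MPa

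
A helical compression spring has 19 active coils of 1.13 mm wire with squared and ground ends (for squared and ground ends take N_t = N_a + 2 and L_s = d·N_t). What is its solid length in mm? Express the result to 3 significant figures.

23.7 mm

squared and ground ends: N_t = N_a + 2 = 19 + 2 = 21
L_s = d·N_t = 1.13 × 21 = 23.73 mm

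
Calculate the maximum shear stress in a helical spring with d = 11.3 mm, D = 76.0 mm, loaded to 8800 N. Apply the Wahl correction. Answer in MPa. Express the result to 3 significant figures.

1440 MPa

Spring index C = D/d = 76.0/11.3 = 6.7257
K_W = (4C−1)/(4C−4) + 0.615/C = 25.903/22.903 + 0.0914 = 1.2224
τ₀ = 8FD/(πd³) = 8·8800·76.0/(π·11.3³) = 5.3504e+06/4533 = 1180.3 MPa
τ_max = K·τ₀ = 1.2224 × 1180.3 = 1442.9 MPa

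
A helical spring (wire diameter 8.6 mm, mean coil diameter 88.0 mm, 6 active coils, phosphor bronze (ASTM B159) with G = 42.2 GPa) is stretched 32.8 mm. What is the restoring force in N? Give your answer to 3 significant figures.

k = Gd⁴/(8D³N_a) = (42.2×10³)(8.6⁴)/(8·88.0³·6) = 7.0569 N/mm
F = k·δ = 7.0569 × 32.8 = 231.47 N

231 N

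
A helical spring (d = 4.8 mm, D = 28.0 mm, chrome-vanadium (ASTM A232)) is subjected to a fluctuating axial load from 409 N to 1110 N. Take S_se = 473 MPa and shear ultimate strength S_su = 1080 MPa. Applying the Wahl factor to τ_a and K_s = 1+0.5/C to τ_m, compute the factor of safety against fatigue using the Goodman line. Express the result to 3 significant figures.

C = D/d = 28.0/4.8 = 5.8333; K_W = (4C−1)/(4C−4)+0.615/C = 1.2606; K_s = 1+0.5/C = 1.0857
F_a = (F_max−F_min)/2 = 350.5 N; F_m = (F_max+F_min)/2 = 759.5 N
τ_a = K_W·8F_aD/(πd³) = 1.2606 × 225.98 = 284.87 MPa
τ_m = K_s·8F_mD/(πd³) = 1.0857 × 489.67 = 531.64 MPa
Goodman: 1/n_f = τ_a/S_se + τ_m/S_su = 284.87/473 + 531.64/1080 = 0.60225 + 0.49226 = 1.0945
n_f = 1/1.0945 = 0.9136

0.914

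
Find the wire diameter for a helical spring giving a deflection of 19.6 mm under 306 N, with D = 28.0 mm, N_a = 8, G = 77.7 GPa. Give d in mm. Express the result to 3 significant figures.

4.10 mm

Required rate k = F/δ = 306/19.6 = 15.612 N/mm
d = (8D³N_a·k / G)^(1/4) = (8·28.0³·8·15.612 / (77.7×10³))^0.25
  = (282.29)^0.25 = 4.0990 mm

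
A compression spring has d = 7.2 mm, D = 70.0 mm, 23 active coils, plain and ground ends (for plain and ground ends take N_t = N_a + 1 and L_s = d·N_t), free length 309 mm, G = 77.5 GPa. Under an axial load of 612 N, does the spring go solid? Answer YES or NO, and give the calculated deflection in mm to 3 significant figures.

k = Gd⁴/(8D³N_a) = (77.5×10³)(7.2⁴)/(8·70.0³·23) = 3.3 N/mm
N_t = 24; L_s = 7.2·24 = 172.8 mm; δ_solid = L₀ − L_s = 309 − 172.8 = 136.2 mm
δ = F/k = 612/3.3 = 185.45 mm
δ ≥ δ_solid → spring goes solid

YES, δ = 185 mm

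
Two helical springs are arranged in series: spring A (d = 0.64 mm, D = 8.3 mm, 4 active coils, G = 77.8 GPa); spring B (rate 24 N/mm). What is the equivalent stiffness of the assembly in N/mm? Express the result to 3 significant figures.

0.693 N/mm

k_A = Gd⁴/(8D³N_a) = (77.8×10³)(0.64⁴)/(8·8.3³·4) = 0.71337 N/mm
Series: 1/k_eq = 1/0.71337 + 1/24 = 1.4435; k_eq = 0.69278 N/mm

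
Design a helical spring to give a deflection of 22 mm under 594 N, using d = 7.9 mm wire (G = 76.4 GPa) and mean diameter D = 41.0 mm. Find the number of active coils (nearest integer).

Required rate k = F/δ = 594/22 = 27 N/mm
N_a = Gd⁴/(8D³k) = (76.4×10³ × 7.9⁴)/(8 × 41.0³ × 27)
    = 2.97579e+08 / 1.48869e+07 = 19.99 → 20 coils

20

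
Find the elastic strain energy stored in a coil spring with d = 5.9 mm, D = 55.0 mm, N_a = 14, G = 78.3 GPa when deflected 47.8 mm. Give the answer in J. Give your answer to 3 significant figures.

k = Gd⁴/(8D³N_a) = (78.3×10³)(5.9⁴)/(8·55.0³·14) = 5.0917 N/mm
U = ½kδ² = 0.5 × 5.0917 × 47.8² = 5816.9 N·mm = 5.8169 J

5.82 J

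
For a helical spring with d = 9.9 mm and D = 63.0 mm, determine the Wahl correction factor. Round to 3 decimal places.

C = D/d = 63.0/9.9 = 6.3636
K_W = (4C−1)/(4C−4) + 0.615/C = 24.455/21.455 + 0.0966 = 1.2365

1.236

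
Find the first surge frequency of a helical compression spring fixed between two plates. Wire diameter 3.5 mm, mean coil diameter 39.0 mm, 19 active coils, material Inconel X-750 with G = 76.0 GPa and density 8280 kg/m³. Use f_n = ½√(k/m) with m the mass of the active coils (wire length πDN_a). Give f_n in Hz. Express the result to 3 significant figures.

k = Gd⁴/(8D³N_a) = (76.0×10³)(3.5⁴)/(8·39.0³·19) = 1.2649 N/mm = 1264.9 N/m
Wire length L = πDN_a = π·39.0·19 = 2327.9 mm
m = ρ·(πd²/4)·L = 8280 × 9.6211×10⁻⁶ m² × 2.3279 m = 0.18545 kg
f_n = ½√(k/m) = 0.5·√(1264.9/0.18545) = 0.5·√(6820.6) = 41.294 Hz

41.3 Hz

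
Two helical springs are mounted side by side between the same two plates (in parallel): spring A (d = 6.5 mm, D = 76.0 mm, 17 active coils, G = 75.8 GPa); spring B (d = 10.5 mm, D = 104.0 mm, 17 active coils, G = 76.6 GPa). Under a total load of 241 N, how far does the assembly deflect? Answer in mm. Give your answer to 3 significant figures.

k_A = Gd⁴/(8D³N_a) = (75.8×10³)(6.5⁴)/(8·76.0³·17) = 2.2664 N/mm
k_B = Gd⁴/(8D³N_a) = (76.6×10³)(10.5⁴)/(8·104.0³·17) = 6.0862 N/mm
Parallel: k_eq = 2.2664 + 6.0862 = 8.3526 N/mm
δ = F/k_eq = 241/8.3526 = 28.853 mm

28.9 mm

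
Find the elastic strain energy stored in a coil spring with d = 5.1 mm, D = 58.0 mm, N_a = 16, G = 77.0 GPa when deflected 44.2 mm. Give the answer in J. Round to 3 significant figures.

2.04 J

k = Gd⁴/(8D³N_a) = (77.0×10³)(5.1⁴)/(8·58.0³·16) = 2.0858 N/mm
U = ½kδ² = 0.5 × 2.0858 × 44.2² = 2037.5 N·mm = 2.0375 J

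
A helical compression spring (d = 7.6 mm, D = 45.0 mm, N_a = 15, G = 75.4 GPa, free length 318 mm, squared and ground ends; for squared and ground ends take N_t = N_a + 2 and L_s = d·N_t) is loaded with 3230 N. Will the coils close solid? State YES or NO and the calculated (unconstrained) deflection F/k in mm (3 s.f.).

NO, δ = 140 mm

k = Gd⁴/(8D³N_a) = (75.4×10³)(7.6⁴)/(8·45.0³·15) = 23.004 N/mm
N_t = 17; L_s = 7.6·17 = 129.2 mm; δ_solid = L₀ − L_s = 318 − 129.2 = 188.8 mm
δ = F/k = 3230/23.004 = 140.41 mm
δ < δ_solid → spring does not go solid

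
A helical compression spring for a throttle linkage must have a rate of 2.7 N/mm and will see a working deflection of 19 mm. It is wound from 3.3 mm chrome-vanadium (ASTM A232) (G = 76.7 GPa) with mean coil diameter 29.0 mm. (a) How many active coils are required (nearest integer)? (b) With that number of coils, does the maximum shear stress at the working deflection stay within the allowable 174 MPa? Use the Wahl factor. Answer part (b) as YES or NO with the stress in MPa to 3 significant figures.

(a) 17 coils; (b) YES, τ_max = 125 MPa

N_a = Gd⁴/(8D³k) = (76.7×10³)(3.3⁴)/(8·29.0³·2.7) = 17.27 → N_a = 17
Actual rate k = Gd⁴/(8D³·17) = 2.7423 N/mm
Working load F = kδ = 2.7423·19 = 52.104 N
C = 29.0/3.3 = 8.7879; K_W = (4C−1)/(4C−4)+0.615/C = 1.1663
τ_max = K_W·8FD/(πd³) = 1.1663·107.07 = 124.87 MPa
τ_max ≤ 174 MPa → acceptable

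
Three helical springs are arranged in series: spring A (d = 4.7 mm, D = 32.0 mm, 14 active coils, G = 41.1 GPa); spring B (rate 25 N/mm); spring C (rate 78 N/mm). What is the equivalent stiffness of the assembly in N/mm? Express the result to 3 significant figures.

4.24 N/mm

k_A = Gd⁴/(8D³N_a) = (41.1×10³)(4.7⁴)/(8·32.0³·14) = 5.4647 N/mm
Series: 1/k_eq = 1/5.4647 + 1/25 + 1/78 = 0.23581; k_eq = 4.2406 N/mm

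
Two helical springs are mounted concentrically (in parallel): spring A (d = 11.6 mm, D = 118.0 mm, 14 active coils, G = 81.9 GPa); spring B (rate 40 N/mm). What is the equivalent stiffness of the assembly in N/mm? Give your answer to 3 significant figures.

k_A = Gd⁴/(8D³N_a) = (81.9×10³)(11.6⁴)/(8·118.0³·14) = 8.0585 N/mm
Parallel: k_eq = 8.0585 + 40 = 48.058 N/mm

48.1 N/mm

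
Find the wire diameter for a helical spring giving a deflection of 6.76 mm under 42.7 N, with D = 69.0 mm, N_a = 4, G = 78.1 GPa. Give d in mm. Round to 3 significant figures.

Required rate k = F/δ = 42.7/6.76 = 6.3166 N/mm
d = (8D³N_a·k / G)^(1/4) = (8·69.0³·4·6.3166 / (78.1×10³))^0.25
  = (850.21)^0.25 = 5.3999 mm

5.40 mm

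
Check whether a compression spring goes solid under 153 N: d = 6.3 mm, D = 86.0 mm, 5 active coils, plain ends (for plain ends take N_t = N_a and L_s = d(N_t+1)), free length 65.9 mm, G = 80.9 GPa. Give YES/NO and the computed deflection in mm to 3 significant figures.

k = Gd⁴/(8D³N_a) = (80.9×10³)(6.3⁴)/(8·86.0³·5) = 5.0091 N/mm
N_t = 5; L_s = 6.3·6 = 37.8 mm; δ_solid = L₀ − L_s = 65.9 − 37.8 = 28.1 mm
δ = F/k = 153/5.0091 = 30.545 mm
δ ≥ δ_solid → spring goes solid

YES, δ = 30.5 mm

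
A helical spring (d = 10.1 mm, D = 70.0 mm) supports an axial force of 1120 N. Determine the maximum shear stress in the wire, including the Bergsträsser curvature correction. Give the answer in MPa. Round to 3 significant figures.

Spring index C = D/d = 70.0/10.1 = 6.9307
K_B = (4C+2)/(4C−3) = 29.723/24.723 = 1.2022
τ₀ = 8FD/(πd³) = 8·1120·70.0/(π·10.1³) = 627200/3236.8 = 193.77 MPa
τ_max = K·τ₀ = 1.2022 × 193.77 = 232.96 MPa

233 MPa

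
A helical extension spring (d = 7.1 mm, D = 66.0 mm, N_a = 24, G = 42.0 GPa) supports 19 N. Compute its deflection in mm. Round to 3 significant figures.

9.83 mm

k = Gd⁴/(8D³N_a) = (42.0×10³)(7.1⁴)/(8·66.0³·24) = 1.9335 N/mm
δ = F/k = 19 / 1.9335 = 9.8266 mm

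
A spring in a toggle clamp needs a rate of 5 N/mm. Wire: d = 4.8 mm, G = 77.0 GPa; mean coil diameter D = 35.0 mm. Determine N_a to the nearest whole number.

N_a = Gd⁴/(8D³k) = (77.0×10³ × 4.8⁴)/(8 × 35.0³ × 5)
    = 4.08748e+07 / 1.715e+06 = 23.83 → 24 coils

24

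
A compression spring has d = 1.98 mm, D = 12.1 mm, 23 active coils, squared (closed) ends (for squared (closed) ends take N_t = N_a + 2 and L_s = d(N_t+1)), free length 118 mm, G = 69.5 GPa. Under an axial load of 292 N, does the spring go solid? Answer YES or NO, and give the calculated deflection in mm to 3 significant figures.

YES, δ = 89.1 mm

k = Gd⁴/(8D³N_a) = (69.5×10³)(1.98⁴)/(8·12.1³·23) = 3.277 N/mm
N_t = 25; L_s = 1.98·26 = 51.48 mm; δ_solid = L₀ − L_s = 118 − 51.48 = 66.52 mm
δ = F/k = 292/3.277 = 89.107 mm
δ ≥ δ_solid → spring goes solid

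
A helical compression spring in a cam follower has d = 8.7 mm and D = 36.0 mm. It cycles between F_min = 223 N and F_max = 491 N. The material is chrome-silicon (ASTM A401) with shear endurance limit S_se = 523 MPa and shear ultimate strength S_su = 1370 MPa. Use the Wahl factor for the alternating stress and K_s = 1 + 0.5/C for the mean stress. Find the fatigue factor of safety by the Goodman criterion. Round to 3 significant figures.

11.1

C = D/d = 36.0/8.7 = 4.1379; K_W = (4C−1)/(4C−4)+0.615/C = 1.3876; K_s = 1+0.5/C = 1.1208
F_a = (F_max−F_min)/2 = 134 N; F_m = (F_max+F_min)/2 = 357 N
τ_a = K_W·8F_aD/(πd³) = 1.3876 × 18.655 = 25.886 MPa
τ_m = K_s·8F_mD/(πd³) = 1.1208 × 49.7 = 55.705 MPa
Goodman: 1/n_f = τ_a/S_se + τ_m/S_su = 25.886/523 + 55.705/1370 = 0.04950 + 0.04066 = 0.090156
n_f = 1/0.090156 = 11.09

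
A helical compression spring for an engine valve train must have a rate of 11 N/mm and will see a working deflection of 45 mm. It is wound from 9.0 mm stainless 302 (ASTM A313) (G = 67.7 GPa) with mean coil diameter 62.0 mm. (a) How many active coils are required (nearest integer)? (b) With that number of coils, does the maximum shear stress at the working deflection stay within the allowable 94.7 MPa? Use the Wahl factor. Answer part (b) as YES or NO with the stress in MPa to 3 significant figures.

(a) 21 coils; (b) NO, τ_max = 132 MPa

N_a = Gd⁴/(8D³k) = (67.7×10³)(9.0⁴)/(8·62.0³·11) = 21.18 → N_a = 21
Actual rate k = Gd⁴/(8D³·21) = 11.094 N/mm
Working load F = kδ = 11.094·45 = 499.21 N
C = 62.0/9.0 = 6.8889; K_W = (4C−1)/(4C−4)+0.615/C = 1.2166
τ_max = K_W·8FD/(πd³) = 1.2166·108.12 = 131.54 MPa
τ_max > 94.7 MPa → exceeds allowable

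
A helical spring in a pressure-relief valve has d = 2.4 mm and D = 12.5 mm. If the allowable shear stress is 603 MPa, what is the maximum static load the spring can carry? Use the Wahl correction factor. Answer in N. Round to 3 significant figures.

202 N

C = D/d = 12.5/2.4 = 5.2083
K_W = (4C−1)/(4C−4) + 0.615/C = 19.833/16.833 + 0.1181 = 1.2963
τ_max = K·8FD/(πd³) → F_max = τ_allow·πd³/(8DK)
F_max = 603·π·2.4³/(8·12.5·1.2963) = 26188/129.63 = 202.02 N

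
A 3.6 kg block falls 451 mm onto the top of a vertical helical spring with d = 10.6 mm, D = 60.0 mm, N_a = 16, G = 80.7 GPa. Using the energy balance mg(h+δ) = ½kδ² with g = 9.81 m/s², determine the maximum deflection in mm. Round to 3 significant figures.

k = Gd⁴/(8D³N_a) = (80.7×10³)(10.6⁴)/(8·60.0³·16) = 36.85 N/mm
W = mg = 3.6 × 9.81 = 35.316 N
½kδ² − Wδ − Wh = 0 → δ = (W + √(W² + 2kWh))/k
δ = (35.316 + √(1247.2 + 1.17385e+06))/36.85 = (35.316 + 1084)/36.85 = 30.376 mm

30.4 mm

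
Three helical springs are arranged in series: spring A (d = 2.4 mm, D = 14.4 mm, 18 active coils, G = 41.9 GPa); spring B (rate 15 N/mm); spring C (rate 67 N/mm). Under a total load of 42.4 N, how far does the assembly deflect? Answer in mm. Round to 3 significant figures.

16.6 mm

k_A = Gd⁴/(8D³N_a) = (41.9×10³)(2.4⁴)/(8·14.4³·18) = 3.233 N/mm
Series: 1/k_eq = 1/3.233 + 1/15 + 1/67 = 0.3909; k_eq = 2.5582 N/mm
δ = F/k_eq = 42.4/2.5582 = 16.574 mm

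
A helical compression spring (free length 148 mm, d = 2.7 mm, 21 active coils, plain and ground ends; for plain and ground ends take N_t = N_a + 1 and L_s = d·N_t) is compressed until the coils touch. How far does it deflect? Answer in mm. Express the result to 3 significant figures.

88.6 mm

N_t = 22; L_s = 2.7·22 = 59.4 mm
δ_solid = L₀ − L_s = 148 − 59.4 = 88.6 mm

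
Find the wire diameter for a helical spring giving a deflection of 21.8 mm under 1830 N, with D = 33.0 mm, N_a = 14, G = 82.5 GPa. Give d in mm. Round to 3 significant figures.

Required rate k = F/δ = 1830/21.8 = 83.945 N/mm
d = (8D³N_a·k / G)^(1/4) = (8·33.0³·14·83.945 / (82.5×10³))^0.25
  = (4095.4)^0.25 = 7.9997 mm

8.00 mm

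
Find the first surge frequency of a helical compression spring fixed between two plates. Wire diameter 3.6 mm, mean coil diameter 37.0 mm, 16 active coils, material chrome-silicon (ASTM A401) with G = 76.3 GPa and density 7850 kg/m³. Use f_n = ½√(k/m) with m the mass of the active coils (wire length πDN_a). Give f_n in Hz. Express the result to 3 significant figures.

57.7 Hz

k = Gd⁴/(8D³N_a) = (76.3×10³)(3.6⁴)/(8·37.0³·16) = 1.9766 N/mm = 1976.6 N/m
Wire length L = πDN_a = π·37.0·16 = 1859.8 mm
m = ρ·(πd²/4)·L = 7850 × 10.179×10⁻⁶ m² × 1.8598 m = 0.14861 kg
f_n = ½√(k/m) = 0.5·√(1976.6/0.14861) = 0.5·√(13301) = 57.665 Hz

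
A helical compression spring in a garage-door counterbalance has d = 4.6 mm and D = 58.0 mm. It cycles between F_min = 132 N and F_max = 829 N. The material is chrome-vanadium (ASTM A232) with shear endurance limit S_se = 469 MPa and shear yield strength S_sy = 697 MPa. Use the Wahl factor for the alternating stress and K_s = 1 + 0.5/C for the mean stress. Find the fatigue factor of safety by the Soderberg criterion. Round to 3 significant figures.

0.427

C = D/d = 58.0/4.6 = 12.6087; K_W = (4C−1)/(4C−4)+0.615/C = 1.1134; K_s = 1+0.5/C = 1.0397
F_a = (F_max−F_min)/2 = 348.5 N; F_m = (F_max+F_min)/2 = 480.5 N
τ_a = K_W·8F_aD/(πd³) = 1.1134 × 528.81 = 588.76 MPa
τ_m = K_s·8F_mD/(πd³) = 1.0397 × 729.1 = 758.01 MPa
Soderberg: 1/n_f = τ_a/S_se + τ_m/S_sy = 588.76/469 + 758.01/697 = 1.25536 + 1.08754 = 2.3429
n_f = 1/2.3429 = 0.4268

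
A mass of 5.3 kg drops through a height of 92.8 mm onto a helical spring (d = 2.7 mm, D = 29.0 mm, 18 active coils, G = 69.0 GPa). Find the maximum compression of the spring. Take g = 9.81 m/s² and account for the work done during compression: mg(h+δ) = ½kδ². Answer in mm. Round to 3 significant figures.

k = Gd⁴/(8D³N_a) = (69.0×10³)(2.7⁴)/(8·29.0³·18) = 1.0441 N/mm
W = mg = 5.3 × 9.81 = 51.993 N
½kδ² − Wδ − Wh = 0 → δ = (W + √(W² + 2kWh))/k
δ = (51.993 + √(2703.3 + 10075.6))/1.0441 = (51.993 + 113.04)/1.0441 = 158.06 mm

158 mm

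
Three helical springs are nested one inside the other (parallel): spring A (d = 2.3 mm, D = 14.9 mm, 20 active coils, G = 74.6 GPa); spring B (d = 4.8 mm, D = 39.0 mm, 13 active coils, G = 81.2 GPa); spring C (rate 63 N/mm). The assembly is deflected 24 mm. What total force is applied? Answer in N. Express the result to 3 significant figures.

1770 N

k_A = Gd⁴/(8D³N_a) = (74.6×10³)(2.3⁴)/(8·14.9³·20) = 3.9443 N/mm
k_B = Gd⁴/(8D³N_a) = (81.2×10³)(4.8⁴)/(8·39.0³·13) = 6.987 N/mm
Parallel: k_eq = 3.9443 + 6.987 + 63 = 73.931 N/mm
F = k_eq·δ = 73.931·24 = 1774.4 N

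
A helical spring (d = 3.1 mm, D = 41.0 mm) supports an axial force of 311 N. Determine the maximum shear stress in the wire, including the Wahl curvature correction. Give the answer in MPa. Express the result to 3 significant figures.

Spring index C = D/d = 41.0/3.1 = 13.2258
K_W = (4C−1)/(4C−4) + 0.615/C = 51.903/48.903 + 0.0465 = 1.1078
τ₀ = 8FD/(πd³) = 8·311·41.0/(π·3.1³) = 102008/93.591 = 1089.9 MPa
τ_max = K·τ₀ = 1.1078 × 1089.9 = 1207.5 MPa

1210 MPa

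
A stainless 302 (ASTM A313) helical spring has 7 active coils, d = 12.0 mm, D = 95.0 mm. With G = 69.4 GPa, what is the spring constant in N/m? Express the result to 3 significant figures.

k = Gd⁴/(8D³N_a) = (69.4×10³ × 12.0⁴) / (8 × 95.0³ × 7)
  = 1.43908e+09 / 4.8013e+07 = 29.973 N/mm = 29973 N/m

30000 N/m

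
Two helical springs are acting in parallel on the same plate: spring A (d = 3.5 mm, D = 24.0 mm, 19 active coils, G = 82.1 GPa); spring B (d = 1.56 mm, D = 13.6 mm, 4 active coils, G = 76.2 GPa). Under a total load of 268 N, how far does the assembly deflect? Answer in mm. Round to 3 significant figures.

23.4 mm

k_A = Gd⁴/(8D³N_a) = (82.1×10³)(3.5⁴)/(8·24.0³·19) = 5.8632 N/mm
k_B = Gd⁴/(8D³N_a) = (76.2×10³)(1.56⁴)/(8·13.6³·4) = 5.6064 N/mm
Parallel: k_eq = 5.8632 + 5.6064 = 11.47 N/mm
δ = F/k_eq = 268/11.47 = 23.366 mm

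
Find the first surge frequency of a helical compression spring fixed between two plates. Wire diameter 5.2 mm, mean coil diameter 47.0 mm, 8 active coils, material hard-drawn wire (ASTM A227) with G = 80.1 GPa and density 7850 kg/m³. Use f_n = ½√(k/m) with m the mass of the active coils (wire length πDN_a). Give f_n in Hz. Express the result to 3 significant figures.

k = Gd⁴/(8D³N_a) = (80.1×10³)(5.2⁴)/(8·47.0³·8) = 8.814 N/mm = 8814 N/m
Wire length L = πDN_a = π·47.0·8 = 1181.2 mm
m = ρ·(πd²/4)·L = 7850 × 21.237×10⁻⁶ m² × 1.1812 m = 0.19693 kg
f_n = ½√(k/m) = 0.5·√(8814/0.19693) = 0.5·√(44758) = 105.78 Hz

106 Hz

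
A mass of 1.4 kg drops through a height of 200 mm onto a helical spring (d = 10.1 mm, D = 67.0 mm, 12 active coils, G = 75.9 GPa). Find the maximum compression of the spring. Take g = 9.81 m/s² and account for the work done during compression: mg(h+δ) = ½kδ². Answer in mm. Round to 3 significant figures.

14.7 mm

k = Gd⁴/(8D³N_a) = (75.9×10³)(10.1⁴)/(8·67.0³·12) = 27.355 N/mm
W = mg = 1.4 × 9.81 = 13.734 N
½kδ² − Wδ − Wh = 0 → δ = (W + √(W² + 2kWh))/k
δ = (13.734 + √(188.62 + 150276))/27.355 = (13.734 + 387.9)/27.355 = 14.682 mm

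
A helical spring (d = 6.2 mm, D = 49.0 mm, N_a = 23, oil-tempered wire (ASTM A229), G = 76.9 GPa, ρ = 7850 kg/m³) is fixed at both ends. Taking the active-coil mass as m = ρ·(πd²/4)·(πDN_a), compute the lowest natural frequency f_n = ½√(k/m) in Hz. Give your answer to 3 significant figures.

39.5 Hz

k = Gd⁴/(8D³N_a) = (76.9×10³)(6.2⁴)/(8·49.0³·23) = 5.2491 N/mm = 5249.1 N/m
Wire length L = πDN_a = π·49.0·23 = 3540.6 mm
m = ρ·(πd²/4)·L = 7850 × 30.191×10⁻⁶ m² × 3.5406 m = 0.83911 kg
f_n = ½√(k/m) = 0.5·√(5249.1/0.83911) = 0.5·√(6255.6) = 39.546 Hz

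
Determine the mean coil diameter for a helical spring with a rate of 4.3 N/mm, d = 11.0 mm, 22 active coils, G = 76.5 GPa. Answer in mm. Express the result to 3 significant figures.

114 mm

D = (Gd⁴/(8N_a·k))^(1/3) = (76.5×10³·11.0⁴/(8·22·4.3))^(1/3)
  = (1.47996e+06)^(1/3) = 113.9595 mm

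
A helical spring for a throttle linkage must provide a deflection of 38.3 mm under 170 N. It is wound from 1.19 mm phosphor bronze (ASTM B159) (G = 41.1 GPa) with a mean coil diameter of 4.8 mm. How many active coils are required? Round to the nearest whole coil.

Required rate k = F/δ = 170/38.3 = 4.4386 N/mm
N_a = Gd⁴/(8D³k) = (41.1×10³ × 1.19⁴)/(8 × 4.8³ × 4.4386)
    = 82419.4 / 3927.03 = 20.99 → 21 coils

21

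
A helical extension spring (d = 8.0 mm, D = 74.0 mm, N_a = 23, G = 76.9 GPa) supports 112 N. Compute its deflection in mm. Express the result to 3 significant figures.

k = Gd⁴/(8D³N_a) = (76.9×10³)(8.0⁴)/(8·74.0³·23) = 4.2245 N/mm
δ = F/k = 112 / 4.2245 = 26.512 mm

26.5 mm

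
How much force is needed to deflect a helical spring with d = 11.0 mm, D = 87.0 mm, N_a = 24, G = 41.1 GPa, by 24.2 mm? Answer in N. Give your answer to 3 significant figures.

115 N

k = Gd⁴/(8D³N_a) = (41.1×10³)(11.0⁴)/(8·87.0³·24) = 4.7594 N/mm
F = k·δ = 4.7594 × 24.2 = 115.18 N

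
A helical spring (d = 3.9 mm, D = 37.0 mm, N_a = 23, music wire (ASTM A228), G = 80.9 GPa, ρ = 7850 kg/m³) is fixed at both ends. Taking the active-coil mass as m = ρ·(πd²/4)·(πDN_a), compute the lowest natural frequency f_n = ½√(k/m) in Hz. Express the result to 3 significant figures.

k = Gd⁴/(8D³N_a) = (80.9×10³)(3.9⁴)/(8·37.0³·23) = 2.0081 N/mm = 2008.1 N/m
Wire length L = πDN_a = π·37.0·23 = 2673.5 mm
m = ρ·(πd²/4)·L = 7850 × 11.946×10⁻⁶ m² × 2.6735 m = 0.25071 kg
f_n = ½√(k/m) = 0.5·√(2008.1/0.25071) = 0.5·√(8009.7) = 44.748 Hz

44.7 Hz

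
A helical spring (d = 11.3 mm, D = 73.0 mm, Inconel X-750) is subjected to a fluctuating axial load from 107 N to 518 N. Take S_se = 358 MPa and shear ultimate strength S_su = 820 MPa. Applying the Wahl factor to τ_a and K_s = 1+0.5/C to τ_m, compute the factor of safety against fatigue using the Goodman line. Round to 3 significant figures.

6.94

C = D/d = 73.0/11.3 = 6.4602; K_W = (4C−1)/(4C−4)+0.615/C = 1.2326; K_s = 1+0.5/C = 1.0774
F_a = (F_max−F_min)/2 = 205.5 N; F_m = (F_max+F_min)/2 = 312.5 N
τ_a = K_W·8F_aD/(πd³) = 1.2326 × 26.475 = 32.632 MPa
τ_m = K_s·8F_mD/(πd³) = 1.0774 × 40.26 = 43.376 MPa
Goodman: 1/n_f = τ_a/S_se + τ_m/S_su = 32.632/358 + 43.376/820 = 0.09115 + 0.05290 = 0.14405
n_f = 1/0.14405 = 6.942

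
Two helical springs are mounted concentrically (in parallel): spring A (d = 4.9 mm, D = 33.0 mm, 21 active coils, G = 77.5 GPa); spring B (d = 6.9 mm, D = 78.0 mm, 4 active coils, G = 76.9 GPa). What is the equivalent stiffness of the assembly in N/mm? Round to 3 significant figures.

18.9 N/mm

k_A = Gd⁴/(8D³N_a) = (77.5×10³)(4.9⁴)/(8·33.0³·21) = 7.4001 N/mm
k_B = Gd⁴/(8D³N_a) = (76.9×10³)(6.9⁴)/(8·78.0³·4) = 11.479 N/mm
Parallel: k_eq = 7.4001 + 11.479 = 18.879 N/mm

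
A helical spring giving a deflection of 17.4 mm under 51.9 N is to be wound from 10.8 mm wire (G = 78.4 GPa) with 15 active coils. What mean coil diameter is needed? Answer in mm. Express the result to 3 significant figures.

Required rate k = F/δ = 51.9/17.4 = 2.9828 N/mm
D = (Gd⁴/(8N_a·k))^(1/3) = (78.4×10³·10.8⁴/(8·15·2.9828))^(1/3)
  = (2.97997e+06)^(1/3) = 143.9032 mm

144 mm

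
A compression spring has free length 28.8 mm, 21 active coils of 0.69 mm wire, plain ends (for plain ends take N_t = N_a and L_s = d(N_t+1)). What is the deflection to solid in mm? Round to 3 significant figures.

13.6 mm

N_t = 21; L_s = 0.69·22 = 15.18 mm
δ_solid = L₀ − L_s = 28.8 − 15.18 = 13.62 mm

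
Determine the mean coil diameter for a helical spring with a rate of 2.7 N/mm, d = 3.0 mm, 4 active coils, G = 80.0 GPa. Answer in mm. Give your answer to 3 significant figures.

42.2 mm

D = (Gd⁴/(8N_a·k))^(1/3) = (80.0×10³·3.0⁴/(8·4·2.7))^(1/3)
  = (75000)^(1/3) = 42.1716 mm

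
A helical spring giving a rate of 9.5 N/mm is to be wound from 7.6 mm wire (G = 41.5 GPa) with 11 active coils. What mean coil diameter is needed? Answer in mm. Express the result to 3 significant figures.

D = (Gd⁴/(8N_a·k))^(1/3) = (41.5×10³·7.6⁴/(8·11·9.5))^(1/3)
  = (165614)^(1/3) = 54.9160 mm

54.9 mm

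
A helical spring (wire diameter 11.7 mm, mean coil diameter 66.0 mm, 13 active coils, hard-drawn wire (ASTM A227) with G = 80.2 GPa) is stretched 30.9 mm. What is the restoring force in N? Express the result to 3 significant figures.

k = Gd⁴/(8D³N_a) = (80.2×10³)(11.7⁴)/(8·66.0³·13) = 50.263 N/mm
F = k·δ = 50.263 × 30.9 = 1553.1 N

1550 N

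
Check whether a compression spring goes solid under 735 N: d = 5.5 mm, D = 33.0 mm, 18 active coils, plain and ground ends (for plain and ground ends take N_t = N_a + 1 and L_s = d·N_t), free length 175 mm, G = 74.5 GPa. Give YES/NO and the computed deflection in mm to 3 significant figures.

k = Gd⁴/(8D³N_a) = (74.5×10³)(5.5⁴)/(8·33.0³·18) = 13.174 N/mm
N_t = 19; L_s = 5.5·19 = 104.5 mm; δ_solid = L₀ − L_s = 175 − 104.5 = 70.5 mm
δ = F/k = 735/13.174 = 55.794 mm
δ < δ_solid → spring does not go solid

NO, δ = 55.8 mm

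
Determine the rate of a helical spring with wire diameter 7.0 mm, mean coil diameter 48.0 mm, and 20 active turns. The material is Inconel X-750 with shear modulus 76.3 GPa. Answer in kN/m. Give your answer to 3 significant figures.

10.4 kN/m

k = Gd⁴/(8D³N_a) = (76.3×10³ × 7.0⁴) / (8 × 48.0³ × 20)
  = 1.83196e+08 / 1.76947e+07 = 10.353 N/mm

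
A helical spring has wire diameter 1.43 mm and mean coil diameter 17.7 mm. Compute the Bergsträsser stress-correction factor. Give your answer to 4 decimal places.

1.1075

C = D/d = 17.7/1.43 = 12.3776
K_B = (4C+2)/(4C−3) = 51.510/46.510 = 1.1075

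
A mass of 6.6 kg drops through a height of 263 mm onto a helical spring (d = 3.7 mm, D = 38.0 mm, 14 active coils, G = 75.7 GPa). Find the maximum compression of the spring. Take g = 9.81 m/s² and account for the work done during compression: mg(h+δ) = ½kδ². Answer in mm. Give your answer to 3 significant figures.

153 mm

k = Gd⁴/(8D³N_a) = (75.7×10³)(3.7⁴)/(8·38.0³·14) = 2.3085 N/mm
W = mg = 6.6 × 9.81 = 64.746 N
½kδ² − Wδ − Wh = 0 → δ = (W + √(W² + 2kWh))/k
δ = (64.746 + √(4192 + 78619.9))/2.3085 = (64.746 + 287.77)/2.3085 = 152.7 mm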